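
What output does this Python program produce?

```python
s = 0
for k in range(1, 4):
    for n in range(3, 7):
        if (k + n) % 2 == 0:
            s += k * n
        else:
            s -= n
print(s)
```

24

k=1,n=3: even sum, s = 0+3 = 3
k=1,n=4: odd sum, s = 3-4 = -1
k=1,n=5: even sum, s = (-1)+5 = 4
k=1,n=6: odd sum, s = 4-6 = -2
k=2,n=3: odd sum, s = (-2)-3 = -5
k=2,n=4: even sum, s = (-5)+8 = 3
k=2,n=5: odd sum, s = 3-5 = -2
k=2,n=6: even sum, s = (-2)+12 = 10
k=3,n=3: even sum, s = 10+9 = 19
k=3,n=4: odd sum, s = 19-4 = 15
k=3,n=5: even sum, s = 15+15 = 30
k=3,n=6: odd sum, s = 30-6 = 24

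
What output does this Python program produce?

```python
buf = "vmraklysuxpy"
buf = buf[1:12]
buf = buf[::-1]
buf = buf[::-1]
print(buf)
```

slice [1:12] → 'mraklysuxpy'
reverse → 'ypxusylkarm'
reverse → 'mraklysuxpy'

mraklysuxpy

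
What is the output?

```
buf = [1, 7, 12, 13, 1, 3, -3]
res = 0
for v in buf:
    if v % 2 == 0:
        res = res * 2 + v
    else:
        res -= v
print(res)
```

v=1: not even, res = 0-1 = -1
v=7: not even, res = (-1)-7 = -8
v=12: even, res = (-8)*2+12 = -4
v=13: not even, res = (-4)-13 = -17
v=1: not even, res = (-17)-1 = -18
v=3: not even, res = (-18)-3 = -21
v=-3: not even, res = (-21)-(-3) = -18

-18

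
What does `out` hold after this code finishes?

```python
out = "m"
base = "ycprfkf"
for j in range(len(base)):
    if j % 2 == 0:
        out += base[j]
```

j=0: add 'y' → 'my'
j=1: skip
j=2: add 'p' → 'myp'
j=3: skip
j=4: add 'f' → 'mypf'
j=5: skip
j=6: add 'f' → 'mypff'

'mypff'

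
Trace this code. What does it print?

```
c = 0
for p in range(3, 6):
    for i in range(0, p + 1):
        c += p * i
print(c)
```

133

p=3,i=0: c = 0+0 = 0
p=3,i=1: c = 0+3 = 3
p=3,i=2: c = 3+6 = 9
p=3,i=3: c = 9+9 = 18
p=4,i=0: c = 18+0 = 18
p=4,i=1: c = 18+4 = 22
p=4,i=2: c = 22+8 = 30
p=4,i=3: c = 30+12 = 42
p=4,i=4: c = 42+16 = 58
p=5,i=0: c = 58+0 = 58
p=5,i=1: c = 58+5 = 63
p=5,i=2: c = 63+10 = 73
p=5,i=3: c = 73+15 = 88
p=5,i=4: c = 88+20 = 108
p=5,i=5: c = 108+25 = 133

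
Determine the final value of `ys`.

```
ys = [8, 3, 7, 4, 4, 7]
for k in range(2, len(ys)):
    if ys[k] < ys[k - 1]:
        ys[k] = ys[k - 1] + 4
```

k=2: 7>=3, unchanged → [8, 3, 7, 4, 4, 7]
k=3: 4<7, ys[3] = 7+4 = 11 → [8, 3, 7, 11, 4, 7]
k=4: 4<11, ys[4] = 11+4 = 15 → [8, 3, 7, 11, 15, 7]
k=5: 7<15, ys[5] = 15+4 = 19 → [8, 3, 7, 11, 15, 19]

[8, 3, 7, 11, 15, 19]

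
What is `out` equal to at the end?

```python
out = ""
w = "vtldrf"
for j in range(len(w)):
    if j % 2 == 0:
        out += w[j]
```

'vlr'

j=0: add 'v' → 'v'
j=1: skip
j=2: add 'l' → 'vl'
j=3: skip
j=4: add 'r' → 'vlr'
j=5: skip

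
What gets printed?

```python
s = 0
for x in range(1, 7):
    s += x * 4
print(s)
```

x=1: s = 0+1*4 = 4
x=2: s = 4+2*4 = 12
x=3: s = 12+3*4 = 24
x=4: s = 24+4*4 = 40
x=5: s = 40+5*4 = 60
x=6: s = 60+6*4 = 84

84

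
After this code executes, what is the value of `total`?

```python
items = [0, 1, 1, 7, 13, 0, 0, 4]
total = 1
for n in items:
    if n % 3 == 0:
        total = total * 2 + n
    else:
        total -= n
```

n=0: %3==0, total = 1*2+0 = 2
n=1: not %3==0, total = 2-1 = 1
n=1: not %3==0, total = 1-1 = 0
n=7: not %3==0, total = 0-7 = -7
n=13: not %3==0, total = (-7)-13 = -20
n=0: %3==0, total = (-20)*2+0 = -40
n=0: %3==0, total = (-40)*2+0 = -80
n=4: not %3==0, total = (-80)-4 = -84

-84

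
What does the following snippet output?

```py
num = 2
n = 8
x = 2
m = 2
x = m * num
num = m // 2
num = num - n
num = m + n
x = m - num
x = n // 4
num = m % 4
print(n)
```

x = 2*2 = 4
num = 2//2 = 1
num = 1-8 = -7
num = 2+8 = 10
x = 2-10 = -8
x = 8//4 = 2
num = 2%4 = 2

8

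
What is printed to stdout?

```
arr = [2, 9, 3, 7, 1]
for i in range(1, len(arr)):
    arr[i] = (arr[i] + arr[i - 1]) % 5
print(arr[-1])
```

2

i=1: arr[1] = (9+2)%5 = 1 → [2, 1, 3, 7, 1]
i=2: arr[2] = (3+1)%5 = 4 → [2, 1, 4, 7, 1]
i=3: arr[3] = (7+4)%5 = 1 → [2, 1, 4, 1, 1]
i=4: arr[4] = (1+1)%5 = 2 → [2, 1, 4, 1, 2]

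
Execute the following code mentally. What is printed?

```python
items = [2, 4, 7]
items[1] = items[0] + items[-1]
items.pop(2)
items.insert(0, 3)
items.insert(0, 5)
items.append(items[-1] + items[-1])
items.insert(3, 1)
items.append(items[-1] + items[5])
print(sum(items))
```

74

items[1] = items[0]+items[-1] = 2+7 = 9 → [2, 9, 7]
pop(2) removes 7 → [2, 9]
insert 3 at 0 → [3, 2, 9]
insert 5 at 0 → [5, 3, 2, 9]
append items[-1]+items[-1] = 9+9 = 18 → [5, 3, 2, 9, 18]
insert 1 at 3 → [5, 3, 2, 1, 9, 18]
append items[-1]+items[5] = 18+18 = 36 → [5, 3, 2, 1, 9, 18, 36]
sum = 74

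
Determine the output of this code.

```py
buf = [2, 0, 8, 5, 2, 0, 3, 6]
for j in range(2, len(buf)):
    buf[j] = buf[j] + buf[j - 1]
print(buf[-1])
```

24

j=2: buf[2] = 8+0 = 8 → [2, 0, 8, 5, 2, 0, 3, 6]
j=3: buf[3] = 5+8 = 13 → [2, 0, 8, 13, 2, 0, 3, 6]
j=4: buf[4] = 2+13 = 15 → [2, 0, 8, 13, 15, 0, 3, 6]
j=5: buf[5] = 0+15 = 15 → [2, 0, 8, 13, 15, 15, 3, 6]
j=6: buf[6] = 3+15 = 18 → [2, 0, 8, 13, 15, 15, 18, 6]
j=7: buf[7] = 6+18 = 24 → [2, 0, 8, 13, 15, 15, 18, 24]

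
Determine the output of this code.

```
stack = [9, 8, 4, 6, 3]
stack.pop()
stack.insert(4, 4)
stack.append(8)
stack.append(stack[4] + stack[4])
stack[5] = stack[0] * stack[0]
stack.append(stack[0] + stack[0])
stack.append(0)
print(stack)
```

[9, 8, 4, 6, 4, 81, 8, 18, 0]

pop() removes 3 → [9, 8, 4, 6]
insert 4 at 4 → [9, 8, 4, 6, 4]
append 8 → [9, 8, 4, 6, 4, 8]
append stack[4]+stack[4] = 4+4 = 8 → [9, 8, 4, 6, 4, 8, 8]
stack[5] = stack[0]*stack[0] = 9*9 = 81 → [9, 8, 4, 6, 4, 81, 8]
append stack[0]+stack[0] = 9+9 = 18 → [9, 8, 4, 6, 4, 81, 8, 18]
append 0 → [9, 8, 4, 6, 4, 81, 8, 18, 0]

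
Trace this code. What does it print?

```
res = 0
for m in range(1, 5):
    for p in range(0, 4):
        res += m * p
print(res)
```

60

m=1,p=0: res = 0+0 = 0
m=1,p=1: res = 0+1 = 1
m=1,p=2: res = 1+2 = 3
m=1,p=3: res = 3+3 = 6
m=2,p=0: res = 6+0 = 6
m=2,p=1: res = 6+2 = 8
m=2,p=2: res = 8+4 = 12
m=2,p=3: res = 12+6 = 18
m=3,p=0: res = 18+0 = 18
m=3,p=1: res = 18+3 = 21
m=3,p=2: res = 21+6 = 27
m=3,p=3: res = 27+9 = 36
m=4,p=0: res = 36+0 = 36
m=4,p=1: res = 36+4 = 40
m=4,p=2: res = 40+8 = 48
m=4,p=3: res = 48+12 = 60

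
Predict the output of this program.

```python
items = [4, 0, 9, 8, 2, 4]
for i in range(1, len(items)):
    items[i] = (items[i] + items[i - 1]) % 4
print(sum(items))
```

12

i=1: items[1] = (0+4)%4 = 0 → [4, 0, 9, 8, 2, 4]
i=2: items[2] = (9+0)%4 = 1 → [4, 0, 1, 8, 2, 4]
i=3: items[3] = (8+1)%4 = 1 → [4, 0, 1, 1, 2, 4]
i=4: items[4] = (2+1)%4 = 3 → [4, 0, 1, 1, 3, 4]
i=5: items[5] = (4+3)%4 = 3 → [4, 0, 1, 1, 3, 3]
sum = 12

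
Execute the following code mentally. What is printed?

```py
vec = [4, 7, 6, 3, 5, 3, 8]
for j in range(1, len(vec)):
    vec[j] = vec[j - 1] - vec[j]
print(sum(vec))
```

j=1: vec[1] = 4-7 = -3 → [4, -3, 6, 3, 5, 3, 8]
j=2: vec[2] = (-3)-6 = -9 → [4, -3, -9, 3, 5, 3, 8]
j=3: vec[3] = (-9)-3 = -12 → [4, -3, -9, -12, 5, 3, 8]
j=4: vec[4] = (-12)-5 = -17 → [4, -3, -9, -12, -17, 3, 8]
j=5: vec[5] = (-17)-3 = -20 → [4, -3, -9, -12, -17, -20, 8]
j=6: vec[6] = (-20)-8 = -28 → [4, -3, -9, -12, -17, -20, -28]
sum = -85

-85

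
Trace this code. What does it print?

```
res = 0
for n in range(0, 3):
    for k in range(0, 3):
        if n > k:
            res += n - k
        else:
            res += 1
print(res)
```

10

n=0,k=0: not 0>0, res = 0+1 = 1
n=0,k=1: not 0>1, res = 1+1 = 2
n=0,k=2: not 0>2, res = 2+1 = 3
n=1,k=0: 1>0, res = 3+1 = 4
n=1,k=1: not 1>1, res = 4+1 = 5
n=1,k=2: not 1>2, res = 5+1 = 6
n=2,k=0: 2>0, res = 6+2 = 8
n=2,k=1: 2>1, res = 8+1 = 9
n=2,k=2: not 2>2, res = 9+1 = 10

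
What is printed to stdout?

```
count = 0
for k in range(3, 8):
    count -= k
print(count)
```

k=3: count = 0-3 = -3
k=4: count = (-3)-4 = -7
k=5: count = (-7)-5 = -12
k=6: count = (-12)-6 = -18
k=7: count = (-18)-7 = -25

-25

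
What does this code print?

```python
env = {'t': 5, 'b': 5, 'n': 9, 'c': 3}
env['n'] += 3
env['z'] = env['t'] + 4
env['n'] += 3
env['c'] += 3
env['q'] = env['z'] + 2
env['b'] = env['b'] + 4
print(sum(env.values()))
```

55

env['n'] = 9+3 = 12 → {'t': 5, 'b': 5, 'n': 12, 'c': 3}
env['z'] = env['t']+4 = 9 → {'t': 5, 'b': 5, 'n': 12, 'c': 3, 'z': 9}
env['n'] = 12+3 = 15 → {'t': 5, 'b': 5, 'n': 15, 'c': 3, 'z': 9}
env['c'] = 3+3 = 6 → {'t': 5, 'b': 5, 'n': 15, 'c': 6, 'z': 9}
env['q'] = env['z']+2 = 11 → {'t': 5, 'b': 5, 'n': 15, 'c': 6, 'z': 9, 'q': 11}
env['b'] = env['b']+4 = 9 → {'t': 5, 'b': 9, 'n': 15, 'c': 6, 'z': 9, 'q': 11}
sum of values = 55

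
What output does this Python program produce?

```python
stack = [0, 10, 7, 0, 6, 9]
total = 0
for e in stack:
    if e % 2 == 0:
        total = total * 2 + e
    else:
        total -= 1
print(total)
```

e=0: even, total = 0*2+0 = 0
e=10: even, total = 0*2+10 = 10
e=7: not even, total = 10-1 = 9
e=0: even, total = 9*2+0 = 18
e=6: even, total = 18*2+6 = 42
e=9: not even, total = 42-1 = 41

41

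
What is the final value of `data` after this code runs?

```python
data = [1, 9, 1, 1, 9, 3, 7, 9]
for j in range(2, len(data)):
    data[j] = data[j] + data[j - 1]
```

j=2: data[2] = 1+9 = 10 → [1, 9, 10, 1, 9, 3, 7, 9]
j=3: data[3] = 1+10 = 11 → [1, 9, 10, 11, 9, 3, 7, 9]
j=4: data[4] = 9+11 = 20 → [1, 9, 10, 11, 20, 3, 7, 9]
j=5: data[5] = 3+20 = 23 → [1, 9, 10, 11, 20, 23, 7, 9]
j=6: data[6] = 7+23 = 30 → [1, 9, 10, 11, 20, 23, 30, 9]
j=7: data[7] = 9+30 = 39 → [1, 9, 10, 11, 20, 23, 30, 39]

[1, 9, 10, 11, 20, 23, 30, 39]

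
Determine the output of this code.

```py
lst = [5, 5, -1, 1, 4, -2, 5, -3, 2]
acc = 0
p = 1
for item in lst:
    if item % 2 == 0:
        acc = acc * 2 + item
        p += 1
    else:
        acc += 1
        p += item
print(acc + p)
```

66

item=5: not even, acc = 0+1 = 1; p=6
item=5: not even, acc = 1+1 = 2; p=11
item=-1: not even, acc = 2+1 = 3; p=10
item=1: not even, acc = 3+1 = 4; p=11
item=4: even, acc = 4*2+4 = 12; p=12
item=-2: even, acc = 12*2+(-2) = 22; p=13
item=5: not even, acc = 22+1 = 23; p=18
item=-3: not even, acc = 23+1 = 24; p=15
item=2: even, acc = 24*2+2 = 50; p=16
acc+p = 50+16 = 66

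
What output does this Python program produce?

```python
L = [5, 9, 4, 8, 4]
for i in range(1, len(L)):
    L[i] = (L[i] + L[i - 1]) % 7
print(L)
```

i=1: L[1] = (9+5)%7 = 0 → [5, 0, 4, 8, 4]
i=2: L[2] = (4+0)%7 = 4 → [5, 0, 4, 8, 4]
i=3: L[3] = (8+4)%7 = 5 → [5, 0, 4, 5, 4]
i=4: L[4] = (4+5)%7 = 2 → [5, 0, 4, 5, 2]

[5, 0, 4, 5, 2]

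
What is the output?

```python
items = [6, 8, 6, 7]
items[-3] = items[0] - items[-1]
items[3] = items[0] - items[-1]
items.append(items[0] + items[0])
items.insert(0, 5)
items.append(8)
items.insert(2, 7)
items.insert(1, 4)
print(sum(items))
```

46

items[-3] = items[0]-items[-1] = 6-7 = -1 → [6, -1, 6, 7]
items[3] = items[0]-items[-1] = 6-7 = -1 → [6, -1, 6, -1]
append items[0]+items[0] = 6+6 = 12 → [6, -1, 6, -1, 12]
insert 5 at 0 → [5, 6, -1, 6, -1, 12]
append 8 → [5, 6, -1, 6, -1, 12, 8]
insert 7 at 2 → [5, 6, 7, -1, 6, -1, 12, 8]
insert 4 at 1 → [5, 4, 6, 7, -1, 6, -1, 12, 8]
sum = 46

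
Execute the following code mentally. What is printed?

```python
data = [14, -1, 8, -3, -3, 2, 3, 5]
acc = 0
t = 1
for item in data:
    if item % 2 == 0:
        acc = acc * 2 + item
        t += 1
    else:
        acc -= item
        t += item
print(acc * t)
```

item=14: even, acc = 0*2+14 = 14; t=2
item=-1: not even, acc = 14-(-1) = 15; t=1
item=8: even, acc = 15*2+8 = 38; t=2
item=-3: not even, acc = 38-(-3) = 41; t=-1
item=-3: not even, acc = 41-(-3) = 44; t=-4
item=2: even, acc = 44*2+2 = 90; t=-3
item=3: not even, acc = 90-3 = 87; t=0
item=5: not even, acc = 87-5 = 82; t=5
acc*t = 82*5 = 410

410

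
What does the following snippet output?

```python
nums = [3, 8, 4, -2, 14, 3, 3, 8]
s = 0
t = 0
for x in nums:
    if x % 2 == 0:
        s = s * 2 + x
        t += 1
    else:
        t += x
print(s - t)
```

174

x=3: not even; t=3
x=8: even, s = 0*2+8 = 8; t=4
x=4: even, s = 8*2+4 = 20; t=5
x=-2: even, s = 20*2+(-2) = 38; t=6
x=14: even, s = 38*2+14 = 90; t=7
x=3: not even; t=10
x=3: not even; t=13
x=8: even, s = 90*2+8 = 188; t=14
s-t = 188-14 = 174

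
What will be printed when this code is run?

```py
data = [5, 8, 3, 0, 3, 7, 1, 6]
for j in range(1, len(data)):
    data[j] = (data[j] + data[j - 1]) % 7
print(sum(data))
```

36

j=1: data[1] = (8+5)%7 = 6 → [5, 6, 3, 0, 3, 7, 1, 6]
j=2: data[2] = (3+6)%7 = 2 → [5, 6, 2, 0, 3, 7, 1, 6]
j=3: data[3] = (0+2)%7 = 2 → [5, 6, 2, 2, 3, 7, 1, 6]
j=4: data[4] = (3+2)%7 = 5 → [5, 6, 2, 2, 5, 7, 1, 6]
j=5: data[5] = (7+5)%7 = 5 → [5, 6, 2, 2, 5, 5, 1, 6]
j=6: data[6] = (1+5)%7 = 6 → [5, 6, 2, 2, 5, 5, 6, 6]
j=7: data[7] = (6+6)%7 = 5 → [5, 6, 2, 2, 5, 5, 6, 5]
sum = 36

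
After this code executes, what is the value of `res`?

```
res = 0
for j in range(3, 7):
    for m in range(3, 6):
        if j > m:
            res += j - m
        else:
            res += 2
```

j=3,m=3: not 3>3, res = 0+2 = 2
j=3,m=4: not 3>4, res = 2+2 = 4
j=3,m=5: not 3>5, res = 4+2 = 6
j=4,m=3: 4>3, res = 6+1 = 7
j=4,m=4: not 4>4, res = 7+2 = 9
j=4,m=5: not 4>5, res = 9+2 = 11
j=5,m=3: 5>3, res = 11+2 = 13
j=5,m=4: 5>4, res = 13+1 = 14
j=5,m=5: not 5>5, res = 14+2 = 16
j=6,m=3: 6>3, res = 16+3 = 19
j=6,m=4: 6>4, res = 19+2 = 21
j=6,m=5: 6>5, res = 21+1 = 22

22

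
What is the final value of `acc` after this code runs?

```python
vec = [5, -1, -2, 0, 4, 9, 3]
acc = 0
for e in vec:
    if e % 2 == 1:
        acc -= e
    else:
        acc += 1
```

e=5: odd, acc = 0-5 = -5
e=-1: odd, acc = (-5)-(-1) = -4
e=-2: not odd, acc = (-4)+1 = -3
e=0: not odd, acc = (-3)+1 = -2
e=4: not odd, acc = (-2)+1 = -1
e=9: odd, acc = (-1)-9 = -10
e=3: odd, acc = (-10)-3 = -13

-13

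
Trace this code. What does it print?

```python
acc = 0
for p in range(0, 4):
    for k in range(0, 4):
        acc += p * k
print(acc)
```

p=0,k=0: acc = 0+0 = 0
p=0,k=1: acc = 0+0 = 0
p=0,k=2: acc = 0+0 = 0
p=0,k=3: acc = 0+0 = 0
p=1,k=0: acc = 0+0 = 0
p=1,k=1: acc = 0+1 = 1
p=1,k=2: acc = 1+2 = 3
p=1,k=3: acc = 3+3 = 6
p=2,k=0: acc = 6+0 = 6
p=2,k=1: acc = 6+2 = 8
p=2,k=2: acc = 8+4 = 12
p=2,k=3: acc = 12+6 = 18
p=3,k=0: acc = 18+0 = 18
p=3,k=1: acc = 18+3 = 21
p=3,k=2: acc = 21+6 = 27
p=3,k=3: acc = 27+9 = 36

36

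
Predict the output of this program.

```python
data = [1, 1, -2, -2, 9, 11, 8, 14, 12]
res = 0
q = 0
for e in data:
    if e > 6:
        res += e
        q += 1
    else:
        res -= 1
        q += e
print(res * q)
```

e=1: not >6, res = 0-1 = -1; q=1
e=1: not >6, res = (-1)-1 = -2; q=2
e=-2: not >6, res = (-2)-1 = -3; q=0
e=-2: not >6, res = (-3)-1 = -4; q=-2
e=9: >6, res = (-4)+9 = 5; q=-1
e=11: >6, res = 5+11 = 16; q=0
e=8: >6, res = 16+8 = 24; q=1
e=14: >6, res = 24+14 = 38; q=2
e=12: >6, res = 38+12 = 50; q=3
res*q = 50*3 = 150

150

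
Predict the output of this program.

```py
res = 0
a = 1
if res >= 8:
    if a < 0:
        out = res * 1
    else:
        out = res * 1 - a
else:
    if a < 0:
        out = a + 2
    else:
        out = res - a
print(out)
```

-1

res=0, a=1
res >= 8 is False; a < 0 is False
→ out = res - a = -1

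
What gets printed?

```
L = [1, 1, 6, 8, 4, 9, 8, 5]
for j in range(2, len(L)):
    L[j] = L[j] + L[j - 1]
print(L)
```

[1, 1, 7, 15, 19, 28, 36, 41]

j=2: L[2] = 6+1 = 7 → [1, 1, 7, 8, 4, 9, 8, 5]
j=3: L[3] = 8+7 = 15 → [1, 1, 7, 15, 4, 9, 8, 5]
j=4: L[4] = 4+15 = 19 → [1, 1, 7, 15, 19, 9, 8, 5]
j=5: L[5] = 9+19 = 28 → [1, 1, 7, 15, 19, 28, 8, 5]
j=6: L[6] = 8+28 = 36 → [1, 1, 7, 15, 19, 28, 36, 5]
j=7: L[7] = 5+36 = 41 → [1, 1, 7, 15, 19, 28, 36, 41]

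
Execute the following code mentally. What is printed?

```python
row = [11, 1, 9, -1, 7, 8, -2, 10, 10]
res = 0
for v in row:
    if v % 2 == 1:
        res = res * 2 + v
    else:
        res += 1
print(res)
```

v=11: odd, res = 0*2+11 = 11
v=1: odd, res = 11*2+1 = 23
v=9: odd, res = 23*2+9 = 55
v=-1: odd, res = 55*2+(-1) = 109
v=7: odd, res = 109*2+7 = 225
v=8: not odd, res = 225+1 = 226
v=-2: not odd, res = 226+1 = 227
v=10: not odd, res = 227+1 = 228
v=10: not odd, res = 228+1 = 229

229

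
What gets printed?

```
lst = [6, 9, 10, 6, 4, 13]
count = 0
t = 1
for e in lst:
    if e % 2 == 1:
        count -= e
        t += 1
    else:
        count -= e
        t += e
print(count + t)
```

e=6: not odd, count = 0-6 = -6; t=7
e=9: odd, count = (-6)-9 = -15; t=8
e=10: not odd, count = (-15)-10 = -25; t=18
e=6: not odd, count = (-25)-6 = -31; t=24
e=4: not odd, count = (-31)-4 = -35; t=28
e=13: odd, count = (-35)-13 = -48; t=29
count+t = (-48)+29 = -19

-19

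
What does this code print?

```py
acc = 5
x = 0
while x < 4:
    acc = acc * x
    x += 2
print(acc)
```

0

x=0: acc = 5*0 = 0
x=2: acc = 0*2 = 0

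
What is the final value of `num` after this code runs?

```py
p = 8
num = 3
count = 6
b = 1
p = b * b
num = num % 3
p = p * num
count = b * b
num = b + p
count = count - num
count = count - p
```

p = 1*1 = 1
num = 3%3 = 0
p = 1*0 = 0
count = 1*1 = 1
num = 1+0 = 1
count = 1-1 = 0
count = 0-0 = 0

1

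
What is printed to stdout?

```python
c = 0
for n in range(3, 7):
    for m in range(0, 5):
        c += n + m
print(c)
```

n=3,m=0: c = 0+3 = 3
n=3,m=1: c = 3+4 = 7
n=3,m=2: c = 7+5 = 12
n=3,m=3: c = 12+6 = 18
n=3,m=4: c = 18+7 = 25
n=4,m=0: c = 25+4 = 29
n=4,m=1: c = 29+5 = 34
n=4,m=2: c = 34+6 = 40
n=4,m=3: c = 40+7 = 47
n=4,m=4: c = 47+8 = 55
n=5,m=0: c = 55+5 = 60
n=5,m=1: c = 60+6 = 66
n=5,m=2: c = 66+7 = 73
n=5,m=3: c = 73+8 = 81
n=5,m=4: c = 81+9 = 90
n=6,m=0: c = 90+6 = 96
n=6,m=1: c = 96+7 = 103
n=6,m=2: c = 103+8 = 111
n=6,m=3: c = 111+9 = 120
n=6,m=4: c = 120+10 = 130

130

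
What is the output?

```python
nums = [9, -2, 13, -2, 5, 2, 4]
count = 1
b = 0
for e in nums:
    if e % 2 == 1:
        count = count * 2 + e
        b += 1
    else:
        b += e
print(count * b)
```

375

e=9: odd, count = 1*2+9 = 11; b=1
e=-2: not odd; b=-1
e=13: odd, count = 11*2+13 = 35; b=0
e=-2: not odd; b=-2
e=5: odd, count = 35*2+5 = 75; b=-1
e=2: not odd; b=1
e=4: not odd; b=5
count*b = 75*5 = 375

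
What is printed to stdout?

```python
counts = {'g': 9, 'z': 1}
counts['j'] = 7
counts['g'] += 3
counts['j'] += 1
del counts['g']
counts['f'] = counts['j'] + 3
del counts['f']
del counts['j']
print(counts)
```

counts['j'] = 7 → {'g': 9, 'z': 1, 'j': 7}
counts['g'] = 9+3 = 12 → {'g': 12, 'z': 1, 'j': 7}
counts['j'] = 7+1 = 8 → {'g': 12, 'z': 1, 'j': 8}
del 'g' → {'z': 1, 'j': 8}
counts['f'] = counts['j']+3 = 11 → {'z': 1, 'j': 8, 'f': 11}
del 'f' → {'z': 1, 'j': 8}
del 'j' → {'z': 1}

{'z': 1}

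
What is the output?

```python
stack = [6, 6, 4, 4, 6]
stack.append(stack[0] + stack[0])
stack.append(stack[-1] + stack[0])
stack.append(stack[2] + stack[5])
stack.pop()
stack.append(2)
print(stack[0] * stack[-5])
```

24

append stack[0]+stack[0] = 6+6 = 12 → [6, 6, 4, 4, 6, 12]
append stack[-1]+stack[0] = 12+6 = 18 → [6, 6, 4, 4, 6, 12, 18]
append stack[2]+stack[5] = 4+12 = 16 → [6, 6, 4, 4, 6, 12, 18, 16]
pop() removes 16 → [6, 6, 4, 4, 6, 12, 18]
append 2 → [6, 6, 4, 4, 6, 12, 18, 2]
stack[0]*stack[-5] = 6*4 = 24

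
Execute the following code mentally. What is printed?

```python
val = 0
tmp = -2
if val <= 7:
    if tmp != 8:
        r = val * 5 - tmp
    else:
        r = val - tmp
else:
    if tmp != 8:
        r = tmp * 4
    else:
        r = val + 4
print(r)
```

val=0, tmp=-2
val <= 7 is True; tmp != 8 is True
→ r = val * 5 - tmp = 2

2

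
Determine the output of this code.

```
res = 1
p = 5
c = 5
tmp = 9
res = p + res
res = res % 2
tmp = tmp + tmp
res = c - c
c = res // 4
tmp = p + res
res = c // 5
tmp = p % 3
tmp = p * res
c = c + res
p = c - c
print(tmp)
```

0

res = 5+1 = 6
res = 6%2 = 0
tmp = 9+9 = 18
res = 5-5 = 0
c = 0//4 = 0
tmp = 5+0 = 5
res = 0//5 = 0
tmp = 5%3 = 2
tmp = 5*0 = 0
c = 0+0 = 0
p = 0-0 = 0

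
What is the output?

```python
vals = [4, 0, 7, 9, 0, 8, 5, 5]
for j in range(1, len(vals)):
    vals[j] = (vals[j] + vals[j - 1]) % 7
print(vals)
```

j=1: vals[1] = (0+4)%7 = 4 → [4, 4, 7, 9, 0, 8, 5, 5]
j=2: vals[2] = (7+4)%7 = 4 → [4, 4, 4, 9, 0, 8, 5, 5]
j=3: vals[3] = (9+4)%7 = 6 → [4, 4, 4, 6, 0, 8, 5, 5]
j=4: vals[4] = (0+6)%7 = 6 → [4, 4, 4, 6, 6, 8, 5, 5]
j=5: vals[5] = (8+6)%7 = 0 → [4, 4, 4, 6, 6, 0, 5, 5]
j=6: vals[6] = (5+0)%7 = 5 → [4, 4, 4, 6, 6, 0, 5, 5]
j=7: vals[7] = (5+5)%7 = 3 → [4, 4, 4, 6, 6, 0, 5, 3]

[4, 4, 4, 6, 6, 0, 5, 3]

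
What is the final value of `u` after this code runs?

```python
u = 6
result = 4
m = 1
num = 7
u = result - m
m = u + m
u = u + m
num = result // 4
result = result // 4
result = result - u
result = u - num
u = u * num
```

u = 4-1 = 3
m = 3+1 = 4
u = 3+4 = 7
num = 4//4 = 1
result = 4//4 = 1
result = 1-7 = -6
result = 7-1 = 6
u = 7*1 = 7

7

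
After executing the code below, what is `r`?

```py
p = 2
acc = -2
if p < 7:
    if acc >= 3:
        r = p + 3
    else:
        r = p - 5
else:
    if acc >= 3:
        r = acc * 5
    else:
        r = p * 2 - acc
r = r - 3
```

-6

p=2, acc=-2
p < 7 is True; acc >= 3 is False
→ r = p - 5 = -3
r = (-3)-3 = -6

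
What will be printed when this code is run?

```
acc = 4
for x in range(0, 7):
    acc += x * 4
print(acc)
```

88

x=0: acc = 4+0*4 = 4
x=1: acc = 4+1*4 = 8
x=2: acc = 8+2*4 = 16
x=3: acc = 16+3*4 = 28
x=4: acc = 28+4*4 = 44
x=5: acc = 44+5*4 = 64
x=6: acc = 64+6*4 = 88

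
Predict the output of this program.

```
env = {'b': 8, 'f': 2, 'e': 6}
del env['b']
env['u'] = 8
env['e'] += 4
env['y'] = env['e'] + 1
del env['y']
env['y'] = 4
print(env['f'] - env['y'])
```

del 'b' → {'f': 2, 'e': 6}
env['u'] = 8 → {'f': 2, 'e': 6, 'u': 8}
env['e'] = 6+4 = 10 → {'f': 2, 'e': 10, 'u': 8}
env['y'] = env['e']+1 = 11 → {'f': 2, 'e': 10, 'u': 8, 'y': 11}
del 'y' → {'f': 2, 'e': 10, 'u': 8}
env['y'] = 4 → {'f': 2, 'e': 10, 'u': 8, 'y': 4}
env['f']-env['y'] = 2-4 = -2

-2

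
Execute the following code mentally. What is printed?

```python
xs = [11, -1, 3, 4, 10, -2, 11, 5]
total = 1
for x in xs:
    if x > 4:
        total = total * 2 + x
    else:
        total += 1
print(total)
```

x=11: >4, total = 1*2+11 = 13
x=-1: not >4, total = 13+1 = 14
x=3: not >4, total = 14+1 = 15
x=4: not >4, total = 15+1 = 16
x=10: >4, total = 16*2+10 = 42
x=-2: not >4, total = 42+1 = 43
x=11: >4, total = 43*2+11 = 97
x=5: >4, total = 97*2+5 = 199

199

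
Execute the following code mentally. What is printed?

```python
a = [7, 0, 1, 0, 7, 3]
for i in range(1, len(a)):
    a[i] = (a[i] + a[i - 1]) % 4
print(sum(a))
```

i=1: a[1] = (0+7)%4 = 3 → [7, 3, 1, 0, 7, 3]
i=2: a[2] = (1+3)%4 = 0 → [7, 3, 0, 0, 7, 3]
i=3: a[3] = (0+0)%4 = 0 → [7, 3, 0, 0, 7, 3]
i=4: a[4] = (7+0)%4 = 3 → [7, 3, 0, 0, 3, 3]
i=5: a[5] = (3+3)%4 = 2 → [7, 3, 0, 0, 3, 2]
sum = 15

15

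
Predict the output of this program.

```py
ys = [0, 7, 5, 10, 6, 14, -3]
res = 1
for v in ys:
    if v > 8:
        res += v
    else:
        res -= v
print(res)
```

10

v=0: not >8, res = 1-0 = 1
v=7: not >8, res = 1-7 = -6
v=5: not >8, res = (-6)-5 = -11
v=10: >8, res = (-11)+10 = -1
v=6: not >8, res = (-1)-6 = -7
v=14: >8, res = (-7)+14 = 7
v=-3: not >8, res = 7-(-3) = 10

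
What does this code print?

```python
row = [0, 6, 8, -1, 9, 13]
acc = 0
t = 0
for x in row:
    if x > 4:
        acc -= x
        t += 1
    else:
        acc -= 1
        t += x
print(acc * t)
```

x=0: not >4, acc = 0-1 = -1; t=0
x=6: >4, acc = (-1)-6 = -7; t=1
x=8: >4, acc = (-7)-8 = -15; t=2
x=-1: not >4, acc = (-15)-1 = -16; t=1
x=9: >4, acc = (-16)-9 = -25; t=2
x=13: >4, acc = (-25)-13 = -38; t=3
acc*t = (-38)*3 = -114

-114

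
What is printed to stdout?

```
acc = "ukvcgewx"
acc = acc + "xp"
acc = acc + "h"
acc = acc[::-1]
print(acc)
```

hpxxwegcvku

+ 'xp' → 'ukvcgewxxp'
+ 'h' → 'ukvcgewxxph'
reverse → 'hpxxwegcvku'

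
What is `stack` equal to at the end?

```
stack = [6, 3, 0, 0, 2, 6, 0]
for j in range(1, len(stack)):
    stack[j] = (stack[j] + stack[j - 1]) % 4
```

j=1: stack[1] = (3+6)%4 = 1 → [6, 1, 0, 0, 2, 6, 0]
j=2: stack[2] = (0+1)%4 = 1 → [6, 1, 1, 0, 2, 6, 0]
j=3: stack[3] = (0+1)%4 = 1 → [6, 1, 1, 1, 2, 6, 0]
j=4: stack[4] = (2+1)%4 = 3 → [6, 1, 1, 1, 3, 6, 0]
j=5: stack[5] = (6+3)%4 = 1 → [6, 1, 1, 1, 3, 1, 0]
j=6: stack[6] = (0+1)%4 = 1 → [6, 1, 1, 1, 3, 1, 1]

[6, 1, 1, 1, 3, 1, 1]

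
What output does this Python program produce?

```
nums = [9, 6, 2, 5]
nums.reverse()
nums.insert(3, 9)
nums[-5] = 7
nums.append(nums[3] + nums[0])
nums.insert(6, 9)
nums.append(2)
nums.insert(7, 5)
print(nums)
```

reverse → [5, 2, 6, 9]
insert 9 at 3 → [5, 2, 6, 9, 9]
nums[-5] = 7 → [7, 2, 6, 9, 9]
append nums[3]+nums[0] = 9+7 = 16 → [7, 2, 6, 9, 9, 16]
insert 9 at 6 → [7, 2, 6, 9, 9, 16, 9]
append 2 → [7, 2, 6, 9, 9, 16, 9, 2]
insert 5 at 7 → [7, 2, 6, 9, 9, 16, 9, 5, 2]

[7, 2, 6, 9, 9, 16, 9, 5, 2]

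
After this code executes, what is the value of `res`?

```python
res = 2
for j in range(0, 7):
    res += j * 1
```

j=0: res = 2+0*1 = 2
j=1: res = 2+1*1 = 3
j=2: res = 3+2*1 = 5
j=3: res = 5+3*1 = 8
j=4: res = 8+4*1 = 12
j=5: res = 12+5*1 = 17
j=6: res = 17+6*1 = 23

23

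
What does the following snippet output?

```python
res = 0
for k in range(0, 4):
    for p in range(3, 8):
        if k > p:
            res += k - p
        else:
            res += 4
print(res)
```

80

k=0,p=3: not 0>3, res = 0+4 = 4
k=0,p=4: not 0>4, res = 4+4 = 8
k=0,p=5: not 0>5, res = 8+4 = 12
k=0,p=6: not 0>6, res = 12+4 = 16
k=0,p=7: not 0>7, res = 16+4 = 20
k=1,p=3: not 1>3, res = 20+4 = 24
k=1,p=4: not 1>4, res = 24+4 = 28
k=1,p=5: not 1>5, res = 28+4 = 32
k=1,p=6: not 1>6, res = 32+4 = 36
k=1,p=7: not 1>7, res = 36+4 = 40
k=2,p=3: not 2>3, res = 40+4 = 44
k=2,p=4: not 2>4, res = 44+4 = 48
k=2,p=5: not 2>5, res = 48+4 = 52
k=2,p=6: not 2>6, res = 52+4 = 56
k=2,p=7: not 2>7, res = 56+4 = 60
k=3,p=3: not 3>3, res = 60+4 = 64
k=3,p=4: not 3>4, res = 64+4 = 68
k=3,p=5: not 3>5, res = 68+4 = 72
k=3,p=6: not 3>6, res = 72+4 = 76
k=3,p=7: not 3>7, res = 76+4 = 80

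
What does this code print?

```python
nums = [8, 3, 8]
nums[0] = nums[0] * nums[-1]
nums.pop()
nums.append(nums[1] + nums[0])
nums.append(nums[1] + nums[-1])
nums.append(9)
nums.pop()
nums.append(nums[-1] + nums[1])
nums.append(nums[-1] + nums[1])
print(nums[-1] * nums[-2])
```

nums[0] = nums[0]*nums[-1] = 8*8 = 64 → [64, 3, 8]
pop() removes 8 → [64, 3]
append nums[1]+nums[0] = 3+64 = 67 → [64, 3, 67]
append nums[1]+nums[-1] = 3+67 = 70 → [64, 3, 67, 70]
append 9 → [64, 3, 67, 70, 9]
pop() removes 9 → [64, 3, 67, 70]
append nums[-1]+nums[1] = 70+3 = 73 → [64, 3, 67, 70, 73]
append nums[-1]+nums[1] = 73+3 = 76 → [64, 3, 67, 70, 73, 76]
nums[-1]*nums[-2] = 76*73 = 5548

5548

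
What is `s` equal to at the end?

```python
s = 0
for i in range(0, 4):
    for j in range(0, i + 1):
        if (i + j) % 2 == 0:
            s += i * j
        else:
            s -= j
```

14

i=0,j=0: even sum, s = 0+0 = 0
i=1,j=0: odd sum, s = 0-0 = 0
i=1,j=1: even sum, s = 0+1 = 1
i=2,j=0: even sum, s = 1+0 = 1
i=2,j=1: odd sum, s = 1-1 = 0
i=2,j=2: even sum, s = 0+4 = 4
i=3,j=0: odd sum, s = 4-0 = 4
i=3,j=1: even sum, s = 4+3 = 7
i=3,j=2: odd sum, s = 7-2 = 5
i=3,j=3: even sum, s = 5+9 = 14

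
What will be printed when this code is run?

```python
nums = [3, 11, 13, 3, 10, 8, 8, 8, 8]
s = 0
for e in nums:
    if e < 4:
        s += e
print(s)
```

6

e=3: <4, s = 0+3 = 3
e=11: not <4
e=13: not <4
e=3: <4, s = 3+3 = 6
e=10: not <4
e=8: not <4
e=8: not <4
e=8: not <4
e=8: not <4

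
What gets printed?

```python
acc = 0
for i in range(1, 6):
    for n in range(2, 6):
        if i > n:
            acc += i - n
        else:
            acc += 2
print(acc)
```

38

i=1,n=2: not 1>2, acc = 0+2 = 2
i=1,n=3: not 1>3, acc = 2+2 = 4
i=1,n=4: not 1>4, acc = 4+2 = 6
i=1,n=5: not 1>5, acc = 6+2 = 8
i=2,n=2: not 2>2, acc = 8+2 = 10
i=2,n=3: not 2>3, acc = 10+2 = 12
i=2,n=4: not 2>4, acc = 12+2 = 14
i=2,n=5: not 2>5, acc = 14+2 = 16
i=3,n=2: 3>2, acc = 16+1 = 17
i=3,n=3: not 3>3, acc = 17+2 = 19
i=3,n=4: not 3>4, acc = 19+2 = 21
i=3,n=5: not 3>5, acc = 21+2 = 23
i=4,n=2: 4>2, acc = 23+2 = 25
i=4,n=3: 4>3, acc = 25+1 = 26
i=4,n=4: not 4>4, acc = 26+2 = 28
i=4,n=5: not 4>5, acc = 28+2 = 30
i=5,n=2: 5>2, acc = 30+3 = 33
i=5,n=3: 5>3, acc = 33+2 = 35
i=5,n=4: 5>4, acc = 35+1 = 36
i=5,n=5: not 5>5, acc = 36+2 = 38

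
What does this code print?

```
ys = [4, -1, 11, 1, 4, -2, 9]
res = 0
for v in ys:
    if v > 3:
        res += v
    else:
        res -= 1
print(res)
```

v=4: >3, res = 0+4 = 4
v=-1: not >3, res = 4-1 = 3
v=11: >3, res = 3+11 = 14
v=1: not >3, res = 14-1 = 13
v=4: >3, res = 13+4 = 17
v=-2: not >3, res = 17-1 = 16
v=9: >3, res = 16+9 = 25

25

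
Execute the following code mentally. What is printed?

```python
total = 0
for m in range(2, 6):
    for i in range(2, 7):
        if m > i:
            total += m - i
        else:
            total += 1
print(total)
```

24

m=2,i=2: not 2>2, total = 0+1 = 1
m=2,i=3: not 2>3, total = 1+1 = 2
m=2,i=4: not 2>4, total = 2+1 = 3
m=2,i=5: not 2>5, total = 3+1 = 4
m=2,i=6: not 2>6, total = 4+1 = 5
m=3,i=2: 3>2, total = 5+1 = 6
m=3,i=3: not 3>3, total = 6+1 = 7
m=3,i=4: not 3>4, total = 7+1 = 8
m=3,i=5: not 3>5, total = 8+1 = 9
m=3,i=6: not 3>6, total = 9+1 = 10
m=4,i=2: 4>2, total = 10+2 = 12
m=4,i=3: 4>3, total = 12+1 = 13
m=4,i=4: not 4>4, total = 13+1 = 14
m=4,i=5: not 4>5, total = 14+1 = 15
m=4,i=6: not 4>6, total = 15+1 = 16
m=5,i=2: 5>2, total = 16+3 = 19
m=5,i=3: 5>3, total = 19+2 = 21
m=5,i=4: 5>4, total = 21+1 = 22
m=5,i=5: not 5>5, total = 22+1 = 23
m=5,i=6: not 5>6, total = 23+1 = 24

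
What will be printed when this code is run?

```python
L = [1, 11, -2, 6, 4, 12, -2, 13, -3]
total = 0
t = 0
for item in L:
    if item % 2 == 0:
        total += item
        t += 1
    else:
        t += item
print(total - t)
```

-9

item=1: not even; t=1
item=11: not even; t=12
item=-2: even, total = 0+(-2) = -2; t=13
item=6: even, total = (-2)+6 = 4; t=14
item=4: even, total = 4+4 = 8; t=15
item=12: even, total = 8+12 = 20; t=16
item=-2: even, total = 20+(-2) = 18; t=17
item=13: not even; t=30
item=-3: not even; t=27
total-t = 18-27 = -9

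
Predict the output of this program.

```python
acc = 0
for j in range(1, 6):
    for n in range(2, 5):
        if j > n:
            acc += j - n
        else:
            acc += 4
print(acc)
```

46

j=1,n=2: not 1>2, acc = 0+4 = 4
j=1,n=3: not 1>3, acc = 4+4 = 8
j=1,n=4: not 1>4, acc = 8+4 = 12
j=2,n=2: not 2>2, acc = 12+4 = 16
j=2,n=3: not 2>3, acc = 16+4 = 20
j=2,n=4: not 2>4, acc = 20+4 = 24
j=3,n=2: 3>2, acc = 24+1 = 25
j=3,n=3: not 3>3, acc = 25+4 = 29
j=3,n=4: not 3>4, acc = 29+4 = 33
j=4,n=2: 4>2, acc = 33+2 = 35
j=4,n=3: 4>3, acc = 35+1 = 36
j=4,n=4: not 4>4, acc = 36+4 = 40
j=5,n=2: 5>2, acc = 40+3 = 43
j=5,n=3: 5>3, acc = 43+2 = 45
j=5,n=4: 5>4, acc = 45+1 = 46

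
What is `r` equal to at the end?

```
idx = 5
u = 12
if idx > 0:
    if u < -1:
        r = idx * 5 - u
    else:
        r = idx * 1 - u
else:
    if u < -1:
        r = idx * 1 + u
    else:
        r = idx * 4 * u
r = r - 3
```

-10

idx=5, u=12
idx > 0 is True; u < -1 is False
→ r = idx * 1 - u = -7
r = (-7)-3 = -10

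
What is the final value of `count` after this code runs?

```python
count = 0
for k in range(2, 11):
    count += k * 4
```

216

k=2: count = 0+2*4 = 8
k=3: count = 8+3*4 = 20
k=4: count = 20+4*4 = 36
k=5: count = 36+5*4 = 56
k=6: count = 56+6*4 = 80
k=7: count = 80+7*4 = 108
k=8: count = 108+8*4 = 140
k=9: count = 140+9*4 = 176
k=10: count = 176+10*4 = 216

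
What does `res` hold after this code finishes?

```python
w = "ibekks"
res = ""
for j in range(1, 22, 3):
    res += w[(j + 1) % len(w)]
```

j=1: add w[2]='e' → 'e'
j=4: add w[5]='s' → 'es'
j=7: add w[2]='e' → 'ese'
j=10: add w[5]='s' → 'eses'
j=13: add w[2]='e' → 'esese'
j=16: add w[5]='s' → 'eseses'
j=19: add w[2]='e' → 'esesese'

'esesese'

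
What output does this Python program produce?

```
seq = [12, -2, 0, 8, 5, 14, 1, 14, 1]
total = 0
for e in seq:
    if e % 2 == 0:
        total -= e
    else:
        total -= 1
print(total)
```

-49

e=12: even, total = 0-12 = -12
e=-2: even, total = (-12)-(-2) = -10
e=0: even, total = (-10)-0 = -10
e=8: even, total = (-10)-8 = -18
e=5: not even, total = (-18)-1 = -19
e=14: even, total = (-19)-14 = -33
e=1: not even, total = (-33)-1 = -34
e=14: even, total = (-34)-14 = -48
e=1: not even, total = (-48)-1 = -49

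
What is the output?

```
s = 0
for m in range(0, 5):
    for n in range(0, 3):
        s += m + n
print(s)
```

m=0,n=0: s = 0+0 = 0
m=0,n=1: s = 0+1 = 1
m=0,n=2: s = 1+2 = 3
m=1,n=0: s = 3+1 = 4
m=1,n=1: s = 4+2 = 6
m=1,n=2: s = 6+3 = 9
m=2,n=0: s = 9+2 = 11
m=2,n=1: s = 11+3 = 14
m=2,n=2: s = 14+4 = 18
m=3,n=0: s = 18+3 = 21
m=3,n=1: s = 21+4 = 25
m=3,n=2: s = 25+5 = 30
m=4,n=0: s = 30+4 = 34
m=4,n=1: s = 34+5 = 39
m=4,n=2: s = 39+6 = 45

45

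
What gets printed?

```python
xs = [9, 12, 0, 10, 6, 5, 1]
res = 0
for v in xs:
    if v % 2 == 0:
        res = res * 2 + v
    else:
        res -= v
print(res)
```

-28

v=9: not even, res = 0-9 = -9
v=12: even, res = (-9)*2+12 = -6
v=0: even, res = (-6)*2+0 = -12
v=10: even, res = (-12)*2+10 = -14
v=6: even, res = (-14)*2+6 = -22
v=5: not even, res = (-22)-5 = -27
v=1: not even, res = (-27)-1 = -28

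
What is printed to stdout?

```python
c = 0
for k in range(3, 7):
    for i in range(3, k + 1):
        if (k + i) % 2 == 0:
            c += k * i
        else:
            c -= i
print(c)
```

k=3,i=3: even sum, c = 0+9 = 9
k=4,i=3: odd sum, c = 9-3 = 6
k=4,i=4: even sum, c = 6+16 = 22
k=5,i=3: even sum, c = 22+15 = 37
k=5,i=4: odd sum, c = 37-4 = 33
k=5,i=5: even sum, c = 33+25 = 58
k=6,i=3: odd sum, c = 58-3 = 55
k=6,i=4: even sum, c = 55+24 = 79
k=6,i=5: odd sum, c = 79-5 = 74
k=6,i=6: even sum, c = 74+36 = 110

110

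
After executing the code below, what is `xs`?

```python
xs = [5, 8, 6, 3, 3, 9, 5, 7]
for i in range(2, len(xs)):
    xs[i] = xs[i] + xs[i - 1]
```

[5, 8, 14, 17, 20, 29, 34, 41]

i=2: xs[2] = 6+8 = 14 → [5, 8, 14, 3, 3, 9, 5, 7]
i=3: xs[3] = 3+14 = 17 → [5, 8, 14, 17, 3, 9, 5, 7]
i=4: xs[4] = 3+17 = 20 → [5, 8, 14, 17, 20, 9, 5, 7]
i=5: xs[5] = 9+20 = 29 → [5, 8, 14, 17, 20, 29, 5, 7]
i=6: xs[6] = 5+29 = 34 → [5, 8, 14, 17, 20, 29, 34, 7]
i=7: xs[7] = 7+34 = 41 → [5, 8, 14, 17, 20, 29, 34, 41]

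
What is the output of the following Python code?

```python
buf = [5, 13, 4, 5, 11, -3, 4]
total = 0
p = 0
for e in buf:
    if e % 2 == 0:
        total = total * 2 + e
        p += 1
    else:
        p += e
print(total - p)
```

e=5: not even; p=5
e=13: not even; p=18
e=4: even, total = 0*2+4 = 4; p=19
e=5: not even; p=24
e=11: not even; p=35
e=-3: not even; p=32
e=4: even, total = 4*2+4 = 12; p=33
total-p = 12-33 = -21

-21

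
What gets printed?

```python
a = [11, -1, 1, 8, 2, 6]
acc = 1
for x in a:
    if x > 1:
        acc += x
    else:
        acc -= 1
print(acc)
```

x=11: >1, acc = 1+11 = 12
x=-1: not >1, acc = 12-1 = 11
x=1: not >1, acc = 11-1 = 10
x=8: >1, acc = 10+8 = 18
x=2: >1, acc = 18+2 = 20
x=6: >1, acc = 20+6 = 26

26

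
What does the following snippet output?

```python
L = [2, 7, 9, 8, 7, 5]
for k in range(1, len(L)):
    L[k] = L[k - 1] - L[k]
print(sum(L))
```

k=1: L[1] = 2-7 = -5 → [2, -5, 9, 8, 7, 5]
k=2: L[2] = (-5)-9 = -14 → [2, -5, -14, 8, 7, 5]
k=3: L[3] = (-14)-8 = -22 → [2, -5, -14, -22, 7, 5]
k=4: L[4] = (-22)-7 = -29 → [2, -5, -14, -22, -29, 5]
k=5: L[5] = (-29)-5 = -34 → [2, -5, -14, -22, -29, -34]
sum = -102

-102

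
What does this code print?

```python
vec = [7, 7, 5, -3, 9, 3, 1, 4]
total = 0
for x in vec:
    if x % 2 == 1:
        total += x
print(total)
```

29

x=7: odd, total = 0+7 = 7
x=7: odd, total = 7+7 = 14
x=5: odd, total = 14+5 = 19
x=-3: odd, total = 19+(-3) = 16
x=9: odd, total = 16+9 = 25
x=3: odd, total = 25+3 = 28
x=1: odd, total = 28+1 = 29
x=4: not odd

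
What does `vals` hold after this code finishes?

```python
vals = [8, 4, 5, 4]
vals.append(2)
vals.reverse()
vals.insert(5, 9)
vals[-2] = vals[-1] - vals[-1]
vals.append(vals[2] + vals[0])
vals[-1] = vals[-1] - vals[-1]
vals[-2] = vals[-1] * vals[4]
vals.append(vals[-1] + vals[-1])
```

append 2 → [8, 4, 5, 4, 2]
reverse → [2, 4, 5, 4, 8]
insert 9 at 5 → [2, 4, 5, 4, 8, 9]
vals[-2] = vals[-1]-vals[-1] = 9-9 = 0 → [2, 4, 5, 4, 0, 9]
append vals[2]+vals[0] = 5+2 = 7 → [2, 4, 5, 4, 0, 9, 7]
vals[-1] = vals[-1]-vals[-1] = 7-7 = 0 → [2, 4, 5, 4, 0, 9, 0]
vals[-2] = vals[-1]*vals[4] = 0*0 = 0 → [2, 4, 5, 4, 0, 0, 0]
append vals[-1]+vals[-1] = 0+0 = 0 → [2, 4, 5, 4, 0, 0, 0, 0]

[2, 4, 5, 4, 0, 0, 0, 0]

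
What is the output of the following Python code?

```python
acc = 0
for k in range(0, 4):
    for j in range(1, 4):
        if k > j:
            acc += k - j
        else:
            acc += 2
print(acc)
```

22

k=0,j=1: not 0>1, acc = 0+2 = 2
k=0,j=2: not 0>2, acc = 2+2 = 4
k=0,j=3: not 0>3, acc = 4+2 = 6
k=1,j=1: not 1>1, acc = 6+2 = 8
k=1,j=2: not 1>2, acc = 8+2 = 10
k=1,j=3: not 1>3, acc = 10+2 = 12
k=2,j=1: 2>1, acc = 12+1 = 13
k=2,j=2: not 2>2, acc = 13+2 = 15
k=2,j=3: not 2>3, acc = 15+2 = 17
k=3,j=1: 3>1, acc = 17+2 = 19
k=3,j=2: 3>2, acc = 19+1 = 20
k=3,j=3: not 3>3, acc = 20+2 = 22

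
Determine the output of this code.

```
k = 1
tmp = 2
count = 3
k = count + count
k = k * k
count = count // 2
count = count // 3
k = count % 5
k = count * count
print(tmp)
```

2

k = 3+3 = 6
k = 6*6 = 36
count = 3//2 = 1
count = 1//3 = 0
k = 0%5 = 0
k = 0*0 = 0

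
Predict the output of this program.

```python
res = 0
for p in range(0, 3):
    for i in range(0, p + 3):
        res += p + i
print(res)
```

33

p=0,i=0: res = 0+0 = 0
p=0,i=1: res = 0+1 = 1
p=0,i=2: res = 1+2 = 3
p=1,i=0: res = 3+1 = 4
p=1,i=1: res = 4+2 = 6
p=1,i=2: res = 6+3 = 9
p=1,i=3: res = 9+4 = 13
p=2,i=0: res = 13+2 = 15
p=2,i=1: res = 15+3 = 18
p=2,i=2: res = 18+4 = 22
p=2,i=3: res = 22+5 = 27
p=2,i=4: res = 27+6 = 33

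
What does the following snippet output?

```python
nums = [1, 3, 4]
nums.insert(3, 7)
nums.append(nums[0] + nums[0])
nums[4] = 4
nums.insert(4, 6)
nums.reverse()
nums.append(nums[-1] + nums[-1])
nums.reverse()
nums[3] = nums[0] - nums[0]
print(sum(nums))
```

insert 7 at 3 → [1, 3, 4, 7]
append nums[0]+nums[0] = 1+1 = 2 → [1, 3, 4, 7, 2]
nums[4] = 4 → [1, 3, 4, 7, 4]
insert 6 at 4 → [1, 3, 4, 7, 6, 4]
reverse → [4, 6, 7, 4, 3, 1]
append nums[-1]+nums[-1] = 1+1 = 2 → [4, 6, 7, 4, 3, 1, 2]
reverse → [2, 1, 3, 4, 7, 6, 4]
nums[3] = nums[0]-nums[0] = 2-2 = 0 → [2, 1, 3, 0, 7, 6, 4]
sum = 23

23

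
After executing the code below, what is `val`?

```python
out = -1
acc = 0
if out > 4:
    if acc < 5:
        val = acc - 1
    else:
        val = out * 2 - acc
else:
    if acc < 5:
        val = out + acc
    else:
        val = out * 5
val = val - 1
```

-2

out=-1, acc=0
out > 4 is False; acc < 5 is True
→ val = out + acc = -1
val = (-1)-1 = -2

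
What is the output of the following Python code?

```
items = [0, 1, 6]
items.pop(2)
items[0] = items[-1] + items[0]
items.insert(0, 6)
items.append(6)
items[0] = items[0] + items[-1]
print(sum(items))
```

pop(2) removes 6 → [0, 1]
items[0] = items[-1]+items[0] = 1+0 = 1 → [1, 1]
insert 6 at 0 → [6, 1, 1]
append 6 → [6, 1, 1, 6]
items[0] = items[0]+items[-1] = 6+6 = 12 → [12, 1, 1, 6]
sum = 20

20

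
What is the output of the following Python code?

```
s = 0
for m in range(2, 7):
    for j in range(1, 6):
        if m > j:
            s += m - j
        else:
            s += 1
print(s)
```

m=2,j=1: 2>1, s = 0+1 = 1
m=2,j=2: not 2>2, s = 1+1 = 2
m=2,j=3: not 2>3, s = 2+1 = 3
m=2,j=4: not 2>4, s = 3+1 = 4
m=2,j=5: not 2>5, s = 4+1 = 5
m=3,j=1: 3>1, s = 5+2 = 7
m=3,j=2: 3>2, s = 7+1 = 8
m=3,j=3: not 3>3, s = 8+1 = 9
m=3,j=4: not 3>4, s = 9+1 = 10
m=3,j=5: not 3>5, s = 10+1 = 11
m=4,j=1: 4>1, s = 11+3 = 14
m=4,j=2: 4>2, s = 14+2 = 16
m=4,j=3: 4>3, s = 16+1 = 17
m=4,j=4: not 4>4, s = 17+1 = 18
m=4,j=5: not 4>5, s = 18+1 = 19
m=5,j=1: 5>1, s = 19+4 = 23
m=5,j=2: 5>2, s = 23+3 = 26
m=5,j=3: 5>3, s = 26+2 = 28
m=5,j=4: 5>4, s = 28+1 = 29
m=5,j=5: not 5>5, s = 29+1 = 30
m=6,j=1: 6>1, s = 30+5 = 35
m=6,j=2: 6>2, s = 35+4 = 39
m=6,j=3: 6>3, s = 39+3 = 42
m=6,j=4: 6>4, s = 42+2 = 44
m=6,j=5: 6>5, s = 44+1 = 45

45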